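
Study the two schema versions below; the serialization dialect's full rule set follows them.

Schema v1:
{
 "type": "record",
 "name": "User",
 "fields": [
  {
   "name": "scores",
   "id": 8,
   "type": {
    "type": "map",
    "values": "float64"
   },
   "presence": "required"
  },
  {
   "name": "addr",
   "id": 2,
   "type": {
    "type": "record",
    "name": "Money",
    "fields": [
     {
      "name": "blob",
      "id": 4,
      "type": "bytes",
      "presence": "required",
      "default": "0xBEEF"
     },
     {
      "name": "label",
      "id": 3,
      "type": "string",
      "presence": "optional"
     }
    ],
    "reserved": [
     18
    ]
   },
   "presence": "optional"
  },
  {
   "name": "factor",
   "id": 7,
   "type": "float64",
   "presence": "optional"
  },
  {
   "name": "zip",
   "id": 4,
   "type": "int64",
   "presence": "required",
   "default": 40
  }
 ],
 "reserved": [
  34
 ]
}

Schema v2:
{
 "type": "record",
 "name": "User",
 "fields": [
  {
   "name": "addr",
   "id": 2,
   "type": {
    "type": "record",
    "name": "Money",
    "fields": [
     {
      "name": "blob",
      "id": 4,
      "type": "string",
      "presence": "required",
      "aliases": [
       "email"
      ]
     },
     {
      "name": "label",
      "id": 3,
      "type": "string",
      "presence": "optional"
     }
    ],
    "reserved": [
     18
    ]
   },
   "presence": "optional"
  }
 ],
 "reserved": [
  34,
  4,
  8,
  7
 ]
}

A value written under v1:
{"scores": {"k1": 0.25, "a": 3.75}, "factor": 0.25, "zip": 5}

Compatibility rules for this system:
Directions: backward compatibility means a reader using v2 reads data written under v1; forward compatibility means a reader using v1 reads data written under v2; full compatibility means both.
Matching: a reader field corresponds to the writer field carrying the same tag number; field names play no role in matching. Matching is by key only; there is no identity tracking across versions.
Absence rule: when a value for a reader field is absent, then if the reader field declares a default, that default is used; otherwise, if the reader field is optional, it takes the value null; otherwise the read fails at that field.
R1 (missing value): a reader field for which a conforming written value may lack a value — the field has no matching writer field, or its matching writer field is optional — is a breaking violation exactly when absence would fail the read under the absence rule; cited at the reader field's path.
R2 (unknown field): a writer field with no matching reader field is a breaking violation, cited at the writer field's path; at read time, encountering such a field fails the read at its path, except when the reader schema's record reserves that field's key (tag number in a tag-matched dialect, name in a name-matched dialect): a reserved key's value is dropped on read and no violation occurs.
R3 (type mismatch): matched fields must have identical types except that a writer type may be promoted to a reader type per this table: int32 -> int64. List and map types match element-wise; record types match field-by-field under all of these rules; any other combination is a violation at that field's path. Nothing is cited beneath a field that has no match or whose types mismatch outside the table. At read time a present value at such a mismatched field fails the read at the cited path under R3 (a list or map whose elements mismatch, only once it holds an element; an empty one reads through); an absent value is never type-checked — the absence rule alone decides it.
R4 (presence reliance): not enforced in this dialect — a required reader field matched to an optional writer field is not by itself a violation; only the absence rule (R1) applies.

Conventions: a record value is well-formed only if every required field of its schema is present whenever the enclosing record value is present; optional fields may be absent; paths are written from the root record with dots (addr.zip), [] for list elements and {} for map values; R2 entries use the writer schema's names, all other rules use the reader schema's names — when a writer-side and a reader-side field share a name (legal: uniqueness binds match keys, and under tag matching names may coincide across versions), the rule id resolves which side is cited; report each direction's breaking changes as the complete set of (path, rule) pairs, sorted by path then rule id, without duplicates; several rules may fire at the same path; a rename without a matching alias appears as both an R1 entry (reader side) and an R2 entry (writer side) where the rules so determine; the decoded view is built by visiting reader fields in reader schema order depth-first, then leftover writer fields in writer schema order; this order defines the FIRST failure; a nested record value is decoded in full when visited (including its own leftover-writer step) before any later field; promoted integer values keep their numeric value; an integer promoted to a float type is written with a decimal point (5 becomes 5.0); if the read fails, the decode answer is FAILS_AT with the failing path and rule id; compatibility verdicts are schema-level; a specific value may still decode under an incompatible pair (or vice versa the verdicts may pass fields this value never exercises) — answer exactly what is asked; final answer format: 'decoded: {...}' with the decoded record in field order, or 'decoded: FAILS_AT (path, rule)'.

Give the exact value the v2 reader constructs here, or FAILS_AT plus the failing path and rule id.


decoded: {"addr": null}

each type pair in User: writer, then reader
decoding the User value with the v2 reader:
  addr := null (absent, optional -> null)
  writer scores: reserved -> dropped
  writer factor: reserved -> dropped
  writer zip: reserved -> dropped
  => decoded: {"addr": null}
remaining User differences; none change what is asked:
  field blob in record Money: type bytes changed to string (its default is dropped) -> a verdict-level change on User — the shown value reads the same


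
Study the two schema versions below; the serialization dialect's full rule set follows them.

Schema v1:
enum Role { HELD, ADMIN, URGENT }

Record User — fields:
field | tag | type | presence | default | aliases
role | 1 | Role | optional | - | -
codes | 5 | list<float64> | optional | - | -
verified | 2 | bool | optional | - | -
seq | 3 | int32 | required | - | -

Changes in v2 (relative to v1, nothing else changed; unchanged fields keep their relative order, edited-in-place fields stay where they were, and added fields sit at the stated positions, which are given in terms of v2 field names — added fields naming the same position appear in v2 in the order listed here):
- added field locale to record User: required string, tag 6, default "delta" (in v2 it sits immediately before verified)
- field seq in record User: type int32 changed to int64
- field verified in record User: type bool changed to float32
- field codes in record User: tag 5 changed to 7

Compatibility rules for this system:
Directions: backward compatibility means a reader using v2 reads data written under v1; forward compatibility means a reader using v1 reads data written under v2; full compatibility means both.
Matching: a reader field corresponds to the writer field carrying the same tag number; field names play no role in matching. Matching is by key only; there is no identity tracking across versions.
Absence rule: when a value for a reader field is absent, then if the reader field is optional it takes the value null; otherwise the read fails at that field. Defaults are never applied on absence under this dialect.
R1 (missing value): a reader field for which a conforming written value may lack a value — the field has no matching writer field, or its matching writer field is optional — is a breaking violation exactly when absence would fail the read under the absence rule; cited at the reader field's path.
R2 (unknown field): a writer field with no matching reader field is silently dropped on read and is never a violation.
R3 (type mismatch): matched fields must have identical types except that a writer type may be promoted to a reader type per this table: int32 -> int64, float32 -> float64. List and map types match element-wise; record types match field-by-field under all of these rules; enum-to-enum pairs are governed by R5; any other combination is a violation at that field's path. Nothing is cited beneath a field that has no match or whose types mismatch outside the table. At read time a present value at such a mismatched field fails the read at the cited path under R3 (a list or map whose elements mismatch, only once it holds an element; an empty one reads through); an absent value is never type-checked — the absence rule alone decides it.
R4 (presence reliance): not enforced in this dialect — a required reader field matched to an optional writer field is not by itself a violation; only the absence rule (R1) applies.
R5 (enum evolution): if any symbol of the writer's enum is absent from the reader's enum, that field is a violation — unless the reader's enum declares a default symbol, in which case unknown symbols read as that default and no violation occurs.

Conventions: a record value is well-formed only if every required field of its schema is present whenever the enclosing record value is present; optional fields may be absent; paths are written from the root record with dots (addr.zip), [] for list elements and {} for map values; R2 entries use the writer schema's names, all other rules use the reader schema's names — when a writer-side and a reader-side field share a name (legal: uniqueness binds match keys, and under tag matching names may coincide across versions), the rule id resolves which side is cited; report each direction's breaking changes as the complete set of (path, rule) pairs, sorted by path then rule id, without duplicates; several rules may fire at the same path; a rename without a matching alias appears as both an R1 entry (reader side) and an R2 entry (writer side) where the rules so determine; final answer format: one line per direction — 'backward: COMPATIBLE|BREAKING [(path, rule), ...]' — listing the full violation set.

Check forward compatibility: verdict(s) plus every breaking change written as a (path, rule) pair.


in User below, arrows point writer -> reader
forward pass over User, reader schema v1, writer schema v2:
  role <- role (Role -> Role, writer optional)
  codes: no writer match
  verified <- verified (float32 -> bool, writer optional)
  seq <- seq (int64 -> int32, writer required)
  leftover writer field: codes
  leftover writer field: locale
  rule R3 violated at seq
  rule R3 violated at verified
  => 2 violation(s): forward is BREAKING for User
checking off the User differences that do not matter here:
  added field locale to record User: required string, tag 6, default "delta" (in v2 it sits immediately before verified) -> matters only for User's backward compatibility — outside the asked direction
  field codes in record User: tag 5 changed to 7 -> no rule fires on it in User's dialect; the asked verdict holds

forward: BREAKING [(seq, R3), (verified, R3)]


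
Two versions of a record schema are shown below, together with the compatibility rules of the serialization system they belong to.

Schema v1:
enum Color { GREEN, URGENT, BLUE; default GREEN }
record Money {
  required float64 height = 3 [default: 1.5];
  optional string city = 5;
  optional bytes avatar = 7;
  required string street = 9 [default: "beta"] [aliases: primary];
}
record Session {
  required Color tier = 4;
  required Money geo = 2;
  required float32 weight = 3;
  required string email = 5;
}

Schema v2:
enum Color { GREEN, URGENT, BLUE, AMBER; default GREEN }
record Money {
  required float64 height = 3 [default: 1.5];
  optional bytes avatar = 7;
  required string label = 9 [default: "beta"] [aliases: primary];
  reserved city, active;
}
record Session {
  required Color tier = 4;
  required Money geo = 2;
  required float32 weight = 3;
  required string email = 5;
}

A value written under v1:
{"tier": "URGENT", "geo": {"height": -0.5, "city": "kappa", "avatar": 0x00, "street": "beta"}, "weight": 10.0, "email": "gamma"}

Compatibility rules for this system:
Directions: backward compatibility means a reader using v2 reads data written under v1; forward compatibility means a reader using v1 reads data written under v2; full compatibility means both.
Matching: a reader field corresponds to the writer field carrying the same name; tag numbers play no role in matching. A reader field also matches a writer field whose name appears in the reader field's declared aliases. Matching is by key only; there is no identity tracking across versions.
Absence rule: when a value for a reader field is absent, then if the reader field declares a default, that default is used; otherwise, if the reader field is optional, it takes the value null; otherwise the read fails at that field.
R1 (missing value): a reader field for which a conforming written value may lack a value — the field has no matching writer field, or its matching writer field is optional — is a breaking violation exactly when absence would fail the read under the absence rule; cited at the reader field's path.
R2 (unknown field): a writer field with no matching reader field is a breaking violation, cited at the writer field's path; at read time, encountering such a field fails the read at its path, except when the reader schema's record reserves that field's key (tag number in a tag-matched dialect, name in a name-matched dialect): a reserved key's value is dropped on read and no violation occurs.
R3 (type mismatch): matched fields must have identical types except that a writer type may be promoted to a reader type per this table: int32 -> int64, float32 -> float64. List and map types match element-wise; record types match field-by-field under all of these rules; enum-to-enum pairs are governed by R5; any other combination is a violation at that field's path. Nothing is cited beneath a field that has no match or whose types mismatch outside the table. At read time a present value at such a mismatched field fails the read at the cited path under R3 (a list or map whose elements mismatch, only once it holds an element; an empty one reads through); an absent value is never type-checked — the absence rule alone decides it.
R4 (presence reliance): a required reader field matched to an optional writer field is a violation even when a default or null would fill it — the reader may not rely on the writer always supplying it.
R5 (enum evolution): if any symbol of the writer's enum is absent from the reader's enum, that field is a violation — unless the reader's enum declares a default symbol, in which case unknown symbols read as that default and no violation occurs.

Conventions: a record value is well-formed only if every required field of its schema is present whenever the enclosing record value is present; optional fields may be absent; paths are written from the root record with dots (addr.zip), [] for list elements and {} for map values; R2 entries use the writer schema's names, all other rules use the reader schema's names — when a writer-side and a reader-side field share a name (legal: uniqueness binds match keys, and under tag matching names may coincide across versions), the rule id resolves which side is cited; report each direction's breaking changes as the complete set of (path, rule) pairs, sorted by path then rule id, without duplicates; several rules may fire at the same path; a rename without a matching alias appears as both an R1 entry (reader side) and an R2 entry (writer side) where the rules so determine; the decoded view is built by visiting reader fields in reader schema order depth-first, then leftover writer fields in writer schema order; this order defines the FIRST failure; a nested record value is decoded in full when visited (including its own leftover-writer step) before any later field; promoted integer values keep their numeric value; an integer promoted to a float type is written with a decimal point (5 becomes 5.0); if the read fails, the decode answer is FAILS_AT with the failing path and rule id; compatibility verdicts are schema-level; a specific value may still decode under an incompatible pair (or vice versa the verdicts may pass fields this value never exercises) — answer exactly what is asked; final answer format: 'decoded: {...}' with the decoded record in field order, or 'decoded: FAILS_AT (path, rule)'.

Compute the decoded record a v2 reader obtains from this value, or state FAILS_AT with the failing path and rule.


decoded: FAILS_AT (geo.street, R2)

arrows below run writer -> reader for Session
decode (reader v2):
  tier := "URGENT"
  geo.height := -0.5
  geo.avatar := 0x00
  geo.label := "beta" (missing; default applied)
  writer geo.city: reserved -> dropped
  read fails at geo.street under R2 (unknown field)
  => FAILS_AT (geo.street, R2)
ruling out the remaining Session differences:
  removed field city from record Money (its key "city" joins the reserved list) -> triggers nothing under the printed rules; the Session answer is the same either way
  enum Color (field tier in record Session): symbol AMBER added -> triggers nothing under the printed rules; the Session answer is the same either way


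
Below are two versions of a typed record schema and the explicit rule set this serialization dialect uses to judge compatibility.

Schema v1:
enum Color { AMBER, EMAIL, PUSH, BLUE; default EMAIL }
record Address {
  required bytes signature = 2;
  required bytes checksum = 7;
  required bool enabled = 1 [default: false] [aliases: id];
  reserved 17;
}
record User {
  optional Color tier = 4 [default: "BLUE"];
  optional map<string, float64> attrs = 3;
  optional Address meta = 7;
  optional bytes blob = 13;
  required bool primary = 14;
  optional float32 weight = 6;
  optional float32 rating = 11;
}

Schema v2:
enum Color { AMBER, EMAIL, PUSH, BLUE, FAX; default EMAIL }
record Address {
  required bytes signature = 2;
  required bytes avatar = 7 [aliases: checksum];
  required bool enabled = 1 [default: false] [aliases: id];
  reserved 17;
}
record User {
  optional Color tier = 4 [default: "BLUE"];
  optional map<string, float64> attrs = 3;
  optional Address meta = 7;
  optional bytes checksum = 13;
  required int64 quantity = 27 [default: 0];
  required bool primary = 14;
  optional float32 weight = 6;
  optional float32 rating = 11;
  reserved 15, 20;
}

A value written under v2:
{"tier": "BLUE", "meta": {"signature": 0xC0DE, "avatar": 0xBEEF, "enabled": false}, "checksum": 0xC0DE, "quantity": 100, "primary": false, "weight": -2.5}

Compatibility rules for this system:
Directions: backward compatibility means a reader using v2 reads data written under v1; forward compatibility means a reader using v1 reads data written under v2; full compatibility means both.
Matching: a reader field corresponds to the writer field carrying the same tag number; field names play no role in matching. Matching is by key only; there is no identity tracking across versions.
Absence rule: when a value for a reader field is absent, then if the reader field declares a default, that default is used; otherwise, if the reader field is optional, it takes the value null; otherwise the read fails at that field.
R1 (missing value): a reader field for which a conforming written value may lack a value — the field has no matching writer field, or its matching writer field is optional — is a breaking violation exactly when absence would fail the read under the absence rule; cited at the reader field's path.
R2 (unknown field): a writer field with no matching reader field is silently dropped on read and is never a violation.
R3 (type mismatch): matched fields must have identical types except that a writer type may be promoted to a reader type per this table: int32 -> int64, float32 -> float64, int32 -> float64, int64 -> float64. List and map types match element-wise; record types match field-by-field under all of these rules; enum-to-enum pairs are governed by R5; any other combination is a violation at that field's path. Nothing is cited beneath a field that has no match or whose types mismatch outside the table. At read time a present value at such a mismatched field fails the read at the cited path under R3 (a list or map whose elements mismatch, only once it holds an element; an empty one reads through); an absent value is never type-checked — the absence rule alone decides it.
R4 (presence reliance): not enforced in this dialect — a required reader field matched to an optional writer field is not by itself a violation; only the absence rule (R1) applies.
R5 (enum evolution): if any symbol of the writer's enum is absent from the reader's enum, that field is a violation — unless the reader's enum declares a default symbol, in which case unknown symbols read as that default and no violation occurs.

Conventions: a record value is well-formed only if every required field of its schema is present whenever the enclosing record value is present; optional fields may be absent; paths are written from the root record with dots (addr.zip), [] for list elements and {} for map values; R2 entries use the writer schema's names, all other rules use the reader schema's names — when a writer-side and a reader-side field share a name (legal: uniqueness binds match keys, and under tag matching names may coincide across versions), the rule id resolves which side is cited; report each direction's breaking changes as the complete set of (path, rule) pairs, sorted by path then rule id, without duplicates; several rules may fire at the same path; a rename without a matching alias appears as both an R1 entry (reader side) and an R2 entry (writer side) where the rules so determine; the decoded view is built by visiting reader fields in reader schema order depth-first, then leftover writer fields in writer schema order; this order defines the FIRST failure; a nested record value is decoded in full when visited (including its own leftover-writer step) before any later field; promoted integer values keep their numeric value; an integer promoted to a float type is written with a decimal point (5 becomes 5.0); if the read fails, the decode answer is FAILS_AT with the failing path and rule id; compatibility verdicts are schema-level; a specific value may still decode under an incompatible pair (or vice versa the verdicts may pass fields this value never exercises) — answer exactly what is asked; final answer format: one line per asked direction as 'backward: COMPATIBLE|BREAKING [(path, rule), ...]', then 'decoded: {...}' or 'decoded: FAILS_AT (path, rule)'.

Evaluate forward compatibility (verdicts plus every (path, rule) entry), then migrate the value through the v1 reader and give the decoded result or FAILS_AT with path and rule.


arrows below run writer -> reader for User
forward pass over User, reader schema v1, writer schema v2:
  writer optional, Color -> Color: reader tier maps from writer tier
  writer optional, map<string, float64> -> map<string, float64>: reader attrs maps from writer attrs
  writer optional, Address -> Address: reader meta maps from writer meta
  writer optional, bytes -> bytes: reader blob maps from writer checksum
  writer required, bool -> bool: reader primary maps from writer primary
  writer optional, float32 -> float32: reader weight maps from writer weight
  writer optional, float32 -> float32: reader rating maps from writer rating
  writer field quantity has no reader counterpart
  writer required, bytes -> bytes: reader meta.signature maps from writer meta.signature
  writer required, bytes -> bytes: reader meta.checksum maps from writer meta.avatar
  writer required, bool -> bool: reader meta.enabled maps from writer meta.enabled
  => forward verdict for User: COMPATIBLE, no violations
decode walk for User under reader schema v1:
  tier := "BLUE"
  attrs := null (absent, optional -> null)
  meta.signature := 0xC0DE
  meta.checksum := 0xBEEF (from writer avatar)
  meta.enabled := false
  blob := 0xC0DE (from writer checksum)
  primary := false
  weight := -2.5
  rating := null (absent, optional -> null)
  writer quantity: unknown -> dropped
  => decoded: {"tier": "BLUE", "attrs": null, "meta": {"signature": 0xC0DE, "checksum": 0xBEEF, "enabled": false}, "blob": 0xC0DE, "primary": false, "weight": -2.5, "rating": null}
ruling out the remaining User differences:
  renamed field checksum to avatar in record Address (alias checksum declared on the renamed field) -> no rule fires on it in User's dialect; the asked verdict holds
  added field quantity to record User: required int64, tag 27, default 0 (in v2 it sits immediately before primary) -> no rule fires on it in User's dialect; the asked verdict holds
  renamed field blob to checksum in record User -> no rule fires on it in User's dialect; the asked verdict holds
  enum Color (field tier in record User): symbol FAX added -> no rule fires on it in User's dialect; the asked verdict holds

forward: COMPATIBLE []; decoded: {"tier": "BLUE", "attrs": null, "meta": {"signature": 0xC0DE, "checksum": 0xBEEF, "enabled": false}, "blob": 0xC0DE, "primary": false, "weight": -2.5, "rating": null}


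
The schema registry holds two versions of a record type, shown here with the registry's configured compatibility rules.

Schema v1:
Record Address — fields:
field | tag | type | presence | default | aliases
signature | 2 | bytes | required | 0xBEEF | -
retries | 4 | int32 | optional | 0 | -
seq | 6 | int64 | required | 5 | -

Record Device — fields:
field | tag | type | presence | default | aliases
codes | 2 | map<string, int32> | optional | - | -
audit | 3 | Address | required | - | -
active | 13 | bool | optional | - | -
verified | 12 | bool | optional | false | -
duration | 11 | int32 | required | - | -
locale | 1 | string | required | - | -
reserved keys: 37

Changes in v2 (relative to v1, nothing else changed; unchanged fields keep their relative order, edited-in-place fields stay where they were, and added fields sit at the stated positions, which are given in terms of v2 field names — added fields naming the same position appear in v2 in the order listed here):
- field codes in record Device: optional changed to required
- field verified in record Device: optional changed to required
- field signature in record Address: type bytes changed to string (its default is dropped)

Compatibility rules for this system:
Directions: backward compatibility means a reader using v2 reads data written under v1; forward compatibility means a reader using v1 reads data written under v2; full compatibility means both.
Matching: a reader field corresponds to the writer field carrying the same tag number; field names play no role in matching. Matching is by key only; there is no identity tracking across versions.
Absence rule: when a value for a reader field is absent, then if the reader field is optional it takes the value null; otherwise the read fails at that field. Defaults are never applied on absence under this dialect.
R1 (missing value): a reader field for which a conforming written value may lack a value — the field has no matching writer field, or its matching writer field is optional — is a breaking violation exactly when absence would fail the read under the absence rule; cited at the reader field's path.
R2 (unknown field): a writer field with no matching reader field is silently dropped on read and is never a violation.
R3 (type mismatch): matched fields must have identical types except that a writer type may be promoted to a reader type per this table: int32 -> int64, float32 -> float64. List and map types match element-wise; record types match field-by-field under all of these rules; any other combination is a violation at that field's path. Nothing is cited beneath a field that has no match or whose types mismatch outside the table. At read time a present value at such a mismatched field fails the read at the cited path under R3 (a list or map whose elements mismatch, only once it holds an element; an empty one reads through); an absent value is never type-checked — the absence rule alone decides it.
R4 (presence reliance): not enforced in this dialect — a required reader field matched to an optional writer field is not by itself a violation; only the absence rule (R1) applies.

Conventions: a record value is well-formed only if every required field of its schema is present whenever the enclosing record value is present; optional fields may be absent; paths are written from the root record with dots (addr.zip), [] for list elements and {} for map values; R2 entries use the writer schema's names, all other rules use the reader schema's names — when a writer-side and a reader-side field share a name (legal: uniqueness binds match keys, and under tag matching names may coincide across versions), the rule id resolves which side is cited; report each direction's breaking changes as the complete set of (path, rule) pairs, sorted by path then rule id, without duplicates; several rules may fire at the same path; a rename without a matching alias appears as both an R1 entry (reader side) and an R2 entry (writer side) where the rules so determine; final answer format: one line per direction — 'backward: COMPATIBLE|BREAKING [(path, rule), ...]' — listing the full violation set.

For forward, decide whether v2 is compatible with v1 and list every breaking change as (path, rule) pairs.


in Device below, arrows point writer -> reader
forward analysis of Device with v1 as reader and v2 as writer:
  codes: paired with writer codes (map<string, int32> -> map<string, int32>; writer required)
  audit: paired with writer audit (Address -> Address; writer required)
  active: paired with writer active (bool -> bool; writer optional)
  verified: paired with writer verified (bool -> bool; writer required)
  duration: paired with writer duration (int32 -> int32; writer required)
  locale: paired with writer locale (string -> string; writer required)
  audit.signature: paired with writer audit.signature (string -> bytes; writer required)
  audit.retries: paired with writer audit.retries (int32 -> int32; writer optional)
  audit.seq: paired with writer audit.seq (int64 -> int64; writer required)
  rule R3 violated at audit.signature
  => 1 violation(s): forward is BREAKING for Device
checking off the Device differences that do not matter here:
  field codes in record Device: optional changed to required -> matters only for Device's backward compatibility — outside the asked direction
  field verified in record Device: optional changed to required -> matters only for Device's backward compatibility — outside the asked direction

forward: BREAKING [(audit.signature, R3)]


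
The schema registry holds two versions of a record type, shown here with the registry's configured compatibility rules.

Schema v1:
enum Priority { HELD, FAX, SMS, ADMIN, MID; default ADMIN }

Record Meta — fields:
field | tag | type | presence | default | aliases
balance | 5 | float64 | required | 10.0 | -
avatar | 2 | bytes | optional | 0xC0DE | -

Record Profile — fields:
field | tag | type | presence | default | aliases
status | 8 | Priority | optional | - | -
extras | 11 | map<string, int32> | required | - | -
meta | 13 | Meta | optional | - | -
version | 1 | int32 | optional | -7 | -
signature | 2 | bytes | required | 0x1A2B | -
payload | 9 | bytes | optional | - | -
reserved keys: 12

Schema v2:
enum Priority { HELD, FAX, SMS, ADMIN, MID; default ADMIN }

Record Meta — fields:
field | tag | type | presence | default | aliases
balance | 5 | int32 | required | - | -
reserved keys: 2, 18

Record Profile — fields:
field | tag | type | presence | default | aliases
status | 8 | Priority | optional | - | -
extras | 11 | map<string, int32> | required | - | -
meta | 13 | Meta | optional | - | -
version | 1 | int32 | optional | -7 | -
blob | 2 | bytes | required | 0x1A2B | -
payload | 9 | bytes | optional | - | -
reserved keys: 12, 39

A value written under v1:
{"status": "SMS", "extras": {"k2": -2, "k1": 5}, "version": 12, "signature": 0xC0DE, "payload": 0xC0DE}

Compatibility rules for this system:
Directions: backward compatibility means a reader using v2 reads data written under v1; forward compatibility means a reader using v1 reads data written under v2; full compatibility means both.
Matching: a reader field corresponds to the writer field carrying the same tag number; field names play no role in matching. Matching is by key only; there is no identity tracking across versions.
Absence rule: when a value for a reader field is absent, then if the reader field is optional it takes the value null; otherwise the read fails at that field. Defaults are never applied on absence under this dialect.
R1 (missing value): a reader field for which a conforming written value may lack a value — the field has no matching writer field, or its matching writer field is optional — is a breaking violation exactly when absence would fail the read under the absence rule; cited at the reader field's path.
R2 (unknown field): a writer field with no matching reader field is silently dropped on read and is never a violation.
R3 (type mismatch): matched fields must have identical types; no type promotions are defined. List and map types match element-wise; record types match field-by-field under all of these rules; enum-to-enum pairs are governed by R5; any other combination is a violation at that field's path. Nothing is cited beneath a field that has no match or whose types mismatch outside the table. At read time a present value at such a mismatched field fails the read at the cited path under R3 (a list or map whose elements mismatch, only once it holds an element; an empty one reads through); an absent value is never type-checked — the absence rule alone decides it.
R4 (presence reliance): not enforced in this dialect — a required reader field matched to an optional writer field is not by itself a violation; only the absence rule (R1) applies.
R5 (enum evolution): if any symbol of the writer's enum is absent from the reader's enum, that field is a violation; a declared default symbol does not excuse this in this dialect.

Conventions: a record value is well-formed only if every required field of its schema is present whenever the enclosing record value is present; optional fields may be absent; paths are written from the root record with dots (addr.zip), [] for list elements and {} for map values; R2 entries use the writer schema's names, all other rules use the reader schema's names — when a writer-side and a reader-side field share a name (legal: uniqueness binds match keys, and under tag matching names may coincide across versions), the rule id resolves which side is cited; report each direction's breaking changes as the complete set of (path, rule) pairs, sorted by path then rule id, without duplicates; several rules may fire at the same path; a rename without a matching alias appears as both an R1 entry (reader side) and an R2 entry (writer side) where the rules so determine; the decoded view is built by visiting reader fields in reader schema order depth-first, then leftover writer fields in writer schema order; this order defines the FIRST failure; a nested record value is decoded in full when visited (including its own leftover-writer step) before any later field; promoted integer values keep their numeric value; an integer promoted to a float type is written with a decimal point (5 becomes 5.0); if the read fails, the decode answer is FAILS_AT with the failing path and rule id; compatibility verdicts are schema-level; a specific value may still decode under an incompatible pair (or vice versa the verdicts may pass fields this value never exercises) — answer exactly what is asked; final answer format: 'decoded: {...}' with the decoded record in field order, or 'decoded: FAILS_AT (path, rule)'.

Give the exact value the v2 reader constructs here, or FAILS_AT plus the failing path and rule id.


decoded: {"status": "SMS", "extras": {"k2": -2, "k1": 5}, "meta": null, "version": 12, "blob": 0xC0DE, "payload": 0xC0DE}

the writer's type comes first in each Profile pair
decode walk for Profile under reader schema v2:
  status := "SMS"
  extras := {"k2": -2, "k1": 5}
  meta := null (absent, optional -> null)
  version := 12
  blob := 0xC0DE (from writer signature)
  payload := 0xC0DE
  => decoded: {"status": "SMS", "extras": {"k2": -2, "k1": 5}, "meta": null, "version": 12, "blob": 0xC0DE, "payload": 0xC0DE}
the rest of the Profile diff is inert for this question:
  removed field avatar from record Meta (its key 2 joins the reserved list) -> fires no rule on Profile under this dialect and leaves the result unchanged
  field balance in record Meta: type float64 changed to int32 (its default is dropped) -> changes Profile's schema-level verdicts only — the decode of this value is the same


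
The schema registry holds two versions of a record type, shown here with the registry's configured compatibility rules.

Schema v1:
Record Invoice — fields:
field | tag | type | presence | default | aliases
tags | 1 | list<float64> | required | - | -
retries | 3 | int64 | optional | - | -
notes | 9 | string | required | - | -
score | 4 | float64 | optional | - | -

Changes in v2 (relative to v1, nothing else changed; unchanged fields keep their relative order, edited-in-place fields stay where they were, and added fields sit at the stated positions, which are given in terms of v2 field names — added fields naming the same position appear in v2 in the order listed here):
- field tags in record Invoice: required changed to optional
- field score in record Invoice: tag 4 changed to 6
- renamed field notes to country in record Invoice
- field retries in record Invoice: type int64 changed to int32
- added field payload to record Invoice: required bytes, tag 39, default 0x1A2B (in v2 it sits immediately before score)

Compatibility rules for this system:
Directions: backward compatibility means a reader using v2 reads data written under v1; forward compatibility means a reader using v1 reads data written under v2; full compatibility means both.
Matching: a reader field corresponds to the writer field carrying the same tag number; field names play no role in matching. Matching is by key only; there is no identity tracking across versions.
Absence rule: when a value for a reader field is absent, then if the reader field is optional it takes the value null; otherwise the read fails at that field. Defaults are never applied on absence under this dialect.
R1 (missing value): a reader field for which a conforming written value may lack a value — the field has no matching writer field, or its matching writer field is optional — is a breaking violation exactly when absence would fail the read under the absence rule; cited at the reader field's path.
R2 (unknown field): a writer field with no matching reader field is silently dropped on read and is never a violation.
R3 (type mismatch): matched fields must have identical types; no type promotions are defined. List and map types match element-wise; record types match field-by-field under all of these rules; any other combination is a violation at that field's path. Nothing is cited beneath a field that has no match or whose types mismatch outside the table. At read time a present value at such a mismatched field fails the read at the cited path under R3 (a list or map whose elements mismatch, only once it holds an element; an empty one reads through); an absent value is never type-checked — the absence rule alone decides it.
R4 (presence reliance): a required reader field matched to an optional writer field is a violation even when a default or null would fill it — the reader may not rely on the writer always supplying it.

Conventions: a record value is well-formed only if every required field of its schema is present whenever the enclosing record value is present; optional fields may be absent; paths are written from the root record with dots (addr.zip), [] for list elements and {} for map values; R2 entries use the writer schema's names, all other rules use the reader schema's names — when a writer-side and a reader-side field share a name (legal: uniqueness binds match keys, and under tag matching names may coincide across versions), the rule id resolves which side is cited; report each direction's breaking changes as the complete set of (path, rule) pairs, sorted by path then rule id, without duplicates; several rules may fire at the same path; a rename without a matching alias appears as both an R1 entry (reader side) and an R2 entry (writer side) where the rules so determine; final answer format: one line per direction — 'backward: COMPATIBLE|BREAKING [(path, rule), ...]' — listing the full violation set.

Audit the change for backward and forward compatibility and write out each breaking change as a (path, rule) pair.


the writer's type comes first in each Invoice pair
backward pass over Invoice, reader schema v2, writer schema v1:
  list<float64> -> list<float64>, writer required: tags aligns to tags
  int64 -> int32, writer optional: retries aligns to retries
  string -> string, writer required: country aligns to notes
  no writer field matches reader payload
  no writer field matches reader score
  score (writer side), unknown to reader
  violation R1 at payload
  violation R3 at retries
  => backward: BREAKING (2)
forward pass over Invoice, reader schema v1, writer schema v2:
  list<float64> -> list<float64>, writer optional: tags aligns to tags
  int32 -> int64, writer optional: retries aligns to retries
  string -> string, writer required: notes aligns to country
  no writer field matches reader score
  payload (writer side), unknown to reader
  score (writer side), unknown to reader
  violation R3 at retries
  violation R1 at tags
  violation R4 at tags
  => forward: BREAKING (3)

backward: BREAKING [(payload, R1), (retries, R3)]; forward: BREAKING [(retries, R3), (tags, R1), (tags, R4)]
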